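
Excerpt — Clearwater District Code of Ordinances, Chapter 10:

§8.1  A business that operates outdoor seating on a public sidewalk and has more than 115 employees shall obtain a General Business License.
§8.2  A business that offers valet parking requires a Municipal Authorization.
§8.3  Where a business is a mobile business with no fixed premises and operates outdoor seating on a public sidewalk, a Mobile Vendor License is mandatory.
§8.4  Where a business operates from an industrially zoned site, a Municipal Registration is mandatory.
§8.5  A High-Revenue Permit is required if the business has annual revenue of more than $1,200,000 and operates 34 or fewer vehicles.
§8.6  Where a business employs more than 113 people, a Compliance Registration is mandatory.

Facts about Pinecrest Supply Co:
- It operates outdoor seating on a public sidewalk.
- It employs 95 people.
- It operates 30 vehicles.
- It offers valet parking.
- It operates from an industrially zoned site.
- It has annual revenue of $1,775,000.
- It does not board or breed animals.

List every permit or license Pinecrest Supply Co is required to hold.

High-Revenue Permit, Municipal Authorization, Municipal Registration

§8.1 operates outdoor seating on a public sidewalk; employees 95 ≤ 115 → General Business License not required.
§8.2 offers valet parking → Municipal Authorization required.
§8.3 operates from an industrially zoned site (not: is a mobile business with no fixed premises); operates outdoor seating on a public sidewalk → Mobile Vendor License not required.
§8.4 operates from an industrially zoned site → Municipal Registration required.
§8.5 revenue $1,775,000 > $1,200,000; vehicles 30 ≤ 34 → High-Revenue Permit required.
§8.6 employees 95 ≤ 113 → Compliance Registration not required.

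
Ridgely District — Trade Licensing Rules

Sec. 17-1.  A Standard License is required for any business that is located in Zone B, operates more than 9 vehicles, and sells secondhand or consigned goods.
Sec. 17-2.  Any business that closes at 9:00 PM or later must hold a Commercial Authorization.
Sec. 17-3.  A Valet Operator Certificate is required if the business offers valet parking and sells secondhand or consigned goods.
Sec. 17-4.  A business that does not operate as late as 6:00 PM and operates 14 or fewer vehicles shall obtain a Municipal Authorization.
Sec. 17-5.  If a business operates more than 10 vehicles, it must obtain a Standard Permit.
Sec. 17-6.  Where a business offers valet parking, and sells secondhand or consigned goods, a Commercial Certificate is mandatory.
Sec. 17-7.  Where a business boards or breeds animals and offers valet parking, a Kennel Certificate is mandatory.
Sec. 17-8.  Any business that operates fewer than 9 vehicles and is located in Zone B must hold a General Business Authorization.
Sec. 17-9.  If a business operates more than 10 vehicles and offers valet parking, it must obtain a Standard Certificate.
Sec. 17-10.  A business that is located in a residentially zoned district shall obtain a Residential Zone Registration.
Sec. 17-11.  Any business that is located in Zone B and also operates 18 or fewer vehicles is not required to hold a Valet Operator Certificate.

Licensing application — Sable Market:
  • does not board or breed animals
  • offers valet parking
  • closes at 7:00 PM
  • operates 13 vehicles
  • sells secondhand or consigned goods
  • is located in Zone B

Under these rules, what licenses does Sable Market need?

Commercial Certificate, Standard Certificate, Standard License, Standard Permit

Sec. 17-1. is located in Zone B; vehicles 13 > 9; sells secondhand or consigned goods → Standard License required.
Sec. 17-2. closes 7:00 PM, at/before 9:00 PM → Commercial Authorization not required.
Sec. 17-3. offers valet parking; sells secondhand or consigned goods → Valet Operator Certificate required.
Sec. 17-4. closes 7:00 PM, after 6:00 PM; vehicles 13 ≤ 14 → Municipal Authorization not required.
Sec. 17-5. vehicles 13 > 10 → Standard Permit required.
Sec. 17-6. offers valet parking; sells secondhand or consigned goods → Commercial Certificate required.
Sec. 17-7. does not board or breed animals; offers valet parking → Kennel Certificate not required.
Sec. 17-8. vehicles 13 ≥ 9; is located in Zone B → General Business Authorization not required.
Sec. 17-9. vehicles 13 > 10; offers valet parking → Standard Certificate required.
Sec. 17-10. is located in Zone B (not: is located in a residentially zoned district) → Residential Zone Registration not required.
Sec. 17-11. is located in Zone B; vehicles 13 ≤ 18 → exempt from Valet Operator Certificate.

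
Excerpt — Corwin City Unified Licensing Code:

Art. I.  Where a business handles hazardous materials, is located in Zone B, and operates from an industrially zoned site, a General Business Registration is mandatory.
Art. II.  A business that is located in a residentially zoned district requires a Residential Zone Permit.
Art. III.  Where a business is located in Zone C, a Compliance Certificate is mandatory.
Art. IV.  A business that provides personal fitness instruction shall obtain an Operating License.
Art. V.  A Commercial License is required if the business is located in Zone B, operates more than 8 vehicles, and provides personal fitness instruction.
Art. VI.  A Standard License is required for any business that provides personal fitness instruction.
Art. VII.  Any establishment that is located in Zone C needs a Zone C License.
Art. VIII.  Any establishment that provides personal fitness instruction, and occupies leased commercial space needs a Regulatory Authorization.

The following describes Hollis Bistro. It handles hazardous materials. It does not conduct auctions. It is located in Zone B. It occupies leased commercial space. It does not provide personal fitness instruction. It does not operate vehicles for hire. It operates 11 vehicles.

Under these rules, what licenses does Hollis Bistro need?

None

Art. I. handles hazardous materials; is located in Zone B; occupies leased commercial space (not: operates from an industrially zoned site) → General Business Registration not required.
Art. II. is located in Zone B (not: is located in a residentially zoned district) → Residential Zone Permit not required.
Art. III. is located in Zone B (not: is located in Zone C) → Compliance Certificate not required.
Art. IV. does not provide personal fitness instruction → Operating License not required.
Art. V. is located in Zone B; vehicles 11 > 8; does not provide personal fitness instruction → Commercial License not required.
Art. VI. does not provide personal fitness instruction → Standard License not required.
Art. VII. is located in Zone B (not: is located in Zone C) → Zone C License not required.
Art. VIII. does not provide personal fitness instruction; occupies leased commercial space → Regulatory Authorization not required.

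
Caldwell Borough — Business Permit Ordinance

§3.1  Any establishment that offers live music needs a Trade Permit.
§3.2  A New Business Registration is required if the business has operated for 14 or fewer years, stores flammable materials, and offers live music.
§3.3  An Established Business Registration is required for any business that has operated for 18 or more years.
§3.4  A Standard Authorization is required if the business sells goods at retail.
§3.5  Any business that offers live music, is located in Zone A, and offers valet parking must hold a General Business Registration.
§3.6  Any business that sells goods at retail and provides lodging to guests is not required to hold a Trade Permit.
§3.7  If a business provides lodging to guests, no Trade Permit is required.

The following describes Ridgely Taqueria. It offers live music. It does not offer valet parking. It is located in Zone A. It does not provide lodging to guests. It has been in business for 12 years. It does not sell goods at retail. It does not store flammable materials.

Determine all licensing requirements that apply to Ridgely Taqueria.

§3.1 offers live music → Trade Permit required.
§3.2 years in business 12 ≤ 14; does not store flammable materials; offers live music → New Business Registration not required.
§3.3 years in business 12 < 18 → Established Business Registration not required.
§3.4 does not sell goods at retail → Standard Authorization not required.
§3.5 offers live music; is located in Zone A; does not offer valet parking → General Business Registration not required.
§3.6 does not sell goods at retail; does not provide lodging to guests → Trade Permit exemption does not apply.
§3.7 does not provide lodging to guests → Trade Permit exemption does not apply.

Trade Permit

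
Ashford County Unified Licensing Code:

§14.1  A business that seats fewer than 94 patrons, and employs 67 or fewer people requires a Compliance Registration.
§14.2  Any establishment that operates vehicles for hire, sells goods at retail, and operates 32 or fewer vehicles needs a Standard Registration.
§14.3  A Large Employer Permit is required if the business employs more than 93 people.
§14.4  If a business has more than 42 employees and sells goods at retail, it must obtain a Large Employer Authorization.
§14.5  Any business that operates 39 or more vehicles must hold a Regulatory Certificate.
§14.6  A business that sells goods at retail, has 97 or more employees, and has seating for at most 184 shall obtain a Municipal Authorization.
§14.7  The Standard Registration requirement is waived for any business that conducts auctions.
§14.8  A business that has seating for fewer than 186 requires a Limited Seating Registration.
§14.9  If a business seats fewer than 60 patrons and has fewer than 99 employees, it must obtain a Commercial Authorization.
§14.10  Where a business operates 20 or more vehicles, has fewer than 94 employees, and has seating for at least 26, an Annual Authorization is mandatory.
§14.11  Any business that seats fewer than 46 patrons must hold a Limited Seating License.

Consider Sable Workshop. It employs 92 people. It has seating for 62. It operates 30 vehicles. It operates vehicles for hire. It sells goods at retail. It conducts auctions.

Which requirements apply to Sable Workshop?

Annual Authorization, Large Employer Authorization, Limited Seating Registration

§14.1 seating 62 < 94; employees 92 > 67 → Compliance Registration not required.
§14.2 operates vehicles for hire; sells goods at retail; vehicles 30 ≤ 32 → Standard Registration required.
§14.3 employees 92 ≤ 93 → Large Employer Permit not required.
§14.4 employees 92 > 42; sells goods at retail → Large Employer Authorization required.
§14.5 vehicles 30 < 39 → Regulatory Certificate not required.
§14.6 sells goods at retail; employees 92 < 97; seating 62 ≤ 184 → Municipal Authorization not required.
§14.7 conducts auctions → exempt from Standard Registration.
§14.8 seating 62 < 186 → Limited Seating Registration required.
§14.9 seating 62 ≥ 60; employees 92 < 99 → Commercial Authorization not required.
§14.10 vehicles 30 ≥ 20; employees 92 < 94; seating 62 ≥ 26 → Annual Authorization required.
§14.11 seating 62 ≥ 46 → Limited Seating License not required.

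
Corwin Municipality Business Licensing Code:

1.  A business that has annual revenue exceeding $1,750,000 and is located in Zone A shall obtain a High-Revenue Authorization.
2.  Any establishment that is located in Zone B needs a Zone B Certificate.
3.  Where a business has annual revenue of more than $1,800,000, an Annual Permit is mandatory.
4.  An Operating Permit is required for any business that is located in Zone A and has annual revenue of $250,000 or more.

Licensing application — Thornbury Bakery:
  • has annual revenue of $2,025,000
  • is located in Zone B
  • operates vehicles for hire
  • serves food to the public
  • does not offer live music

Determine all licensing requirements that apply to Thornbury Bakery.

1. revenue $2,025,000 > $1,750,000; is located in Zone B (not: is located in Zone A) → High-Revenue Authorization not required.
2. is located in Zone B → Zone B Certificate required.
3. revenue $2,025,000 > $1,800,000 → Annual Permit required.
4. is located in Zone B (not: is located in Zone A); revenue $2,025,000 ≥ $250,000 → Operating Permit not required.

Annual Permit, Zone B Certificate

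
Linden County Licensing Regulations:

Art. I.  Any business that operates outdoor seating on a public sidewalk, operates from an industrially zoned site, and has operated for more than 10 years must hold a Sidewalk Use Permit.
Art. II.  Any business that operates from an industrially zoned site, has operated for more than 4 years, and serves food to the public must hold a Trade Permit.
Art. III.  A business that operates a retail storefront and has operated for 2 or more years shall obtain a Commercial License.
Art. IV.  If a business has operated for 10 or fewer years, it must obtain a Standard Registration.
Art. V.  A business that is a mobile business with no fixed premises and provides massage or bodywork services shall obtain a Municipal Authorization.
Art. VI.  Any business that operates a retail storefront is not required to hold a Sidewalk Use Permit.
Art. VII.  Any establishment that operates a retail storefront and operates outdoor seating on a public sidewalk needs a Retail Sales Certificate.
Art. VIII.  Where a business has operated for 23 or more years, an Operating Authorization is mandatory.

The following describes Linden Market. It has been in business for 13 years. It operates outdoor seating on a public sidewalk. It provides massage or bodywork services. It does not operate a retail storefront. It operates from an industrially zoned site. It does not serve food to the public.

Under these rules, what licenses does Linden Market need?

Sidewalk Use Permit

Art. I. operates outdoor seating on a public sidewalk; operates from an industrially zoned site; years in business 13 > 10 → Sidewalk Use Permit required.
Art. II. operates from an industrially zoned site; years in business 13 > 4; does not serve food to the public → Trade Permit not required.
Art. III. does not operate a retail storefront; years in business 13 ≥ 2 → Commercial License not required.
Art. IV. years in business 13 > 10 → Standard Registration not required.
Art. V. operates from an industrially zoned site (not: is a mobile business with no fixed premises); provides massage or bodywork services → Municipal Authorization not required.
Art. VI. does not operate a retail storefront → Sidewalk Use Permit exemption does not apply.
Art. VII. does not operate a retail storefront; operates outdoor seating on a public sidewalk → Retail Sales Certificate not required.
Art. VIII. years in business 13 < 23 → Operating Authorization not required.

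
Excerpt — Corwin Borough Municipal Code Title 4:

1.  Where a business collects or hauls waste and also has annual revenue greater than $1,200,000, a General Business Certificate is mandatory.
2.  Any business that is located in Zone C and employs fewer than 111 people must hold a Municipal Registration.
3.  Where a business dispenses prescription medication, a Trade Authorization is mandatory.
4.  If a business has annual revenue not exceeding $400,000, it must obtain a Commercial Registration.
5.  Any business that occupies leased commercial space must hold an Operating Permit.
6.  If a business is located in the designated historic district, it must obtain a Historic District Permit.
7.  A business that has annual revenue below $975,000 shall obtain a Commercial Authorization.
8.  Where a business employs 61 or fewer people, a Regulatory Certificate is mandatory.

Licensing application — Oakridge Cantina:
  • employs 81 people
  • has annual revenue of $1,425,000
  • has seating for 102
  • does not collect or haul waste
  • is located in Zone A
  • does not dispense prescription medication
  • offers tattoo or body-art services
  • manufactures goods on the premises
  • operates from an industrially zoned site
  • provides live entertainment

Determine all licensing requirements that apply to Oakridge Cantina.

None

1. does not collect or haul waste; revenue $1,425,000 > $1,200,000 → General Business Certificate not required.
2. is located in Zone A (not: is located in Zone C); employees 81 < 111 → Municipal Registration not required.
3. does not dispense prescription medication → Trade Authorization not required.
4. revenue $1,425,000 > $400,000 → Commercial Registration not required.
5. operates from an industrially zoned site (not: occupies leased commercial space) → Operating Permit not required.
6. is located in Zone A (not: is located in the designated historic district) → Historic District Permit not required.
7. revenue $1,425,000 ≥ $975,000 → Commercial Authorization not required.
8. employees 81 > 61 → Regulatory Certificate not required.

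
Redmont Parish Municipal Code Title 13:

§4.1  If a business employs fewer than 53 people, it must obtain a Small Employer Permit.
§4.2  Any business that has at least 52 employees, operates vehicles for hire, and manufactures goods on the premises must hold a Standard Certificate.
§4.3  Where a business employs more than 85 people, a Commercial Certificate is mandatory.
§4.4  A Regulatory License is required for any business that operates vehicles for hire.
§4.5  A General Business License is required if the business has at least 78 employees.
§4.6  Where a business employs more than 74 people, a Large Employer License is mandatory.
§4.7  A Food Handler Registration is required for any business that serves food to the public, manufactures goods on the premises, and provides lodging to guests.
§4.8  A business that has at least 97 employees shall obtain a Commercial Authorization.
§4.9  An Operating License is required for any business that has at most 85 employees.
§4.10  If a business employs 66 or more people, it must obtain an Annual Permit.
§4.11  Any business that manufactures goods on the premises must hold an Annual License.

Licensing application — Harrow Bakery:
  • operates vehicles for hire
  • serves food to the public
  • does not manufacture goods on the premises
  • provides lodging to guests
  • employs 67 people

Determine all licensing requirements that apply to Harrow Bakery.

Annual Permit, Operating License, Regulatory License

§4.1 employees 67 ≥ 53 → Small Employer Permit not required.
§4.2 employees 67 ≥ 52; operates vehicles for hire; does not manufacture goods on the premises → Standard Certificate not required.
§4.3 employees 67 ≤ 85 → Commercial Certificate not required.
§4.4 operates vehicles for hire → Regulatory License required.
§4.5 employees 67 < 78 → General Business License not required.
§4.6 employees 67 ≤ 74 → Large Employer License not required.
§4.7 serves food to the public; does not manufacture goods on the premises; provides lodging to guests → Food Handler Registration not required.
§4.8 employees 67 < 97 → Commercial Authorization not required.
§4.9 employees 67 ≤ 85 → Operating License required.
§4.10 employees 67 ≥ 66 → Annual Permit required.
§4.11 does not manufacture goods on the premises → Annual License not required.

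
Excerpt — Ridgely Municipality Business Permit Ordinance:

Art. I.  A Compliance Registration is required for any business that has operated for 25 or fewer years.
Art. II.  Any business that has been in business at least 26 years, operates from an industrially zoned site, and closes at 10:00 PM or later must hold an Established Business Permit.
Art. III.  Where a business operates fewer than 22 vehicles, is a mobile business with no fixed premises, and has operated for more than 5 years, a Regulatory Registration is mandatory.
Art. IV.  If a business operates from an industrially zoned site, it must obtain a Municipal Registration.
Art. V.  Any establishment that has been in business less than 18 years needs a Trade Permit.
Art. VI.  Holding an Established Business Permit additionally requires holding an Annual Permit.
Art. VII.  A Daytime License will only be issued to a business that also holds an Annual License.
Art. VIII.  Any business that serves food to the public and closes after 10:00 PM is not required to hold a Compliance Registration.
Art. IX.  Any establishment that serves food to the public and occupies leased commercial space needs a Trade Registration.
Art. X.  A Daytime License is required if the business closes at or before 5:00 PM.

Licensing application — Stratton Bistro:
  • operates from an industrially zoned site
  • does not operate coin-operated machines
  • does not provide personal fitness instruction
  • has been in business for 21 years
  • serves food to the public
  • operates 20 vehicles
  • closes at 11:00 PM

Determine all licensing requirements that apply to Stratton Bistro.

Art. I. years in business 21 ≤ 25 → Compliance Registration required.
Art. II. years in business 21 < 26; operates from an industrially zoned site; closes 11:00 PM, after 10:00 PM → Established Business Permit not required.
Art. III. vehicles 20 < 22; operates from an industrially zoned site (not: is a mobile business with no fixed premises); years in business 21 > 5 → Regulatory Registration not required.
Art. IV. operates from an industrially zoned site → Municipal Registration required.
Art. V. years in business 21 ≥ 18 → Trade Permit not required.
Art. VI. Established Business Permit is not required → no effect.
Art. VII. Daytime License is not required → no effect.
Art. VIII. serves food to the public; closes 11:00 PM, after 10:00 PM → exempt from Compliance Registration.
Art. IX. serves food to the public; operates from an industrially zoned site (not: occupies leased commercial space) → Trade Registration not required.
Art. X. closes 11:00 PM, after 5:00 PM → Daytime License not required.

Municipal Registration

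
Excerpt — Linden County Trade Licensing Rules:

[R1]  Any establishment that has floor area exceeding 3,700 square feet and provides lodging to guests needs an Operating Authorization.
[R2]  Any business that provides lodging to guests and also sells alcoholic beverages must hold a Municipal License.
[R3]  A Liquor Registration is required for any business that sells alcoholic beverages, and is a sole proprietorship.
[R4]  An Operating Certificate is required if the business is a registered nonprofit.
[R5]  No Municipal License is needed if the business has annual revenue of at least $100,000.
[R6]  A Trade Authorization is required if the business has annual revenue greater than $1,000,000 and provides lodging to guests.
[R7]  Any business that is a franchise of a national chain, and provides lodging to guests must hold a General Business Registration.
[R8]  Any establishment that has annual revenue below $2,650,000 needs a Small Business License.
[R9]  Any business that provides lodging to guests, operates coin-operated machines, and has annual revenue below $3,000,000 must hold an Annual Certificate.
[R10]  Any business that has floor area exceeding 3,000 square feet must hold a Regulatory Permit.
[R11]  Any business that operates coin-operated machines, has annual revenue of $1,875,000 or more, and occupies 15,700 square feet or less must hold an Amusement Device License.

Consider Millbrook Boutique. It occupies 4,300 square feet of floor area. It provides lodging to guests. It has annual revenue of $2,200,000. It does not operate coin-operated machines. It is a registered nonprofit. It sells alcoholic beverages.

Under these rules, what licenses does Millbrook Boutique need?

Operating Authorization, Operating Certificate, Regulatory Permit, Small Business License, Trade Authorization

[R1] floor area 4,300 square feet > 3,700 square feet; provides lodging to guests → Operating Authorization required.
[R2] provides lodging to guests; sells alcoholic beverages → Municipal License required.
[R3] sells alcoholic beverages; is a registered nonprofit (not: is a sole proprietorship) → Liquor Registration not required.
[R4] is a registered nonprofit → Operating Certificate required.
[R5] revenue $2,200,000 ≥ $100,000 → exempt from Municipal License.
[R6] revenue $2,200,000 > $1,000,000; provides lodging to guests → Trade Authorization required.
[R7] is a registered nonprofit (not: is a franchise of a national chain); provides lodging to guests → General Business Registration not required.
[R8] revenue $2,200,000 < $2,650,000 → Small Business License required.
[R9] provides lodging to guests; does not operate coin-operated machines; revenue $2,200,000 < $3,000,000 → Annual Certificate not required.
[R10] floor area 4,300 square feet > 3,000 square feet → Regulatory Permit required.
[R11] does not operate coin-operated machines; revenue $2,200,000 ≥ $1,875,000; floor area 4,300 square feet ≤ 15,700 square feet → Amusement Device License not required.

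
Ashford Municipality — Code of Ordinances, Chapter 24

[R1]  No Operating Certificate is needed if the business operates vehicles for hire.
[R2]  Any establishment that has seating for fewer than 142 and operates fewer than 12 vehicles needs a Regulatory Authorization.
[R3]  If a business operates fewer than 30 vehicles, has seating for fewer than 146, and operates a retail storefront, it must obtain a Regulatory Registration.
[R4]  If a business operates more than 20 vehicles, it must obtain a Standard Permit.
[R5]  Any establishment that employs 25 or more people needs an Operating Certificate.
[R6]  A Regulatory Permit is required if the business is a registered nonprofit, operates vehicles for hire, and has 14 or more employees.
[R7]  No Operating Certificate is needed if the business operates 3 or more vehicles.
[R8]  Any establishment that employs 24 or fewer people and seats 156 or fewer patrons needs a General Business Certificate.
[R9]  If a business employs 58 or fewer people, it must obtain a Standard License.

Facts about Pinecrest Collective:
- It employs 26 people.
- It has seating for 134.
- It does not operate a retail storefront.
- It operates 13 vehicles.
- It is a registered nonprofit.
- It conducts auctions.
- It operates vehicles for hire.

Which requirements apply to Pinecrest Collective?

[R1] operates vehicles for hire → exempt from Operating Certificate.
[R2] seating 134 < 142; vehicles 13 ≥ 12 → Regulatory Authorization not required.
[R3] vehicles 13 < 30; seating 134 < 146; does not operate a retail storefront → Regulatory Registration not required.
[R4] vehicles 13 ≤ 20 → Standard Permit not required.
[R5] employees 26 ≥ 25 → Operating Certificate required.
[R6] is a registered nonprofit; operates vehicles for hire; employees 26 ≥ 14 → Regulatory Permit required.
[R7] vehicles 13 ≥ 3 → exempt from Operating Certificate.
[R8] employees 26 > 24; seating 134 ≤ 156 → General Business Certificate not required.
[R9] employees 26 ≤ 58 → Standard License required.

Regulatory Permit, Standard License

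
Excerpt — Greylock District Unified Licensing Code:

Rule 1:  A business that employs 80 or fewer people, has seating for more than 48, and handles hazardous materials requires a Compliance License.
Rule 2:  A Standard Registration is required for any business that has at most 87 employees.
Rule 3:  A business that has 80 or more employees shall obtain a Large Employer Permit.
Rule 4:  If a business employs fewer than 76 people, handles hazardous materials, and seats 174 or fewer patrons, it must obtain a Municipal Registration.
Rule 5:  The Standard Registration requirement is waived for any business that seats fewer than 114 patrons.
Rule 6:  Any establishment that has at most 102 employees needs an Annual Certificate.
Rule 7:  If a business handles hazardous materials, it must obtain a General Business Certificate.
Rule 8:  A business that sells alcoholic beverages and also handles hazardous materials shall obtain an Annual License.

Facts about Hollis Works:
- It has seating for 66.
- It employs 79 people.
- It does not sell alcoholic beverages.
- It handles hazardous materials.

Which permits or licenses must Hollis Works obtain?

Annual Certificate, Compliance License, General Business Certificate

Rule 1: employees 79 ≤ 80; seating 66 > 48; handles hazardous materials → Compliance License required.
Rule 2: employees 79 ≤ 87 → Standard Registration required.
Rule 3: employees 79 < 80 → Large Employer Permit not required.
Rule 4: employees 79 ≥ 76; handles hazardous materials; seating 66 ≤ 174 → Municipal Registration not required.
Rule 5: seating 66 < 114 → exempt from Standard Registration.
Rule 6: employees 79 ≤ 102 → Annual Certificate required.
Rule 7: handles hazardous materials → General Business Certificate required.
Rule 8: does not sell alcoholic beverages; handles hazardous materials → Annual License not required.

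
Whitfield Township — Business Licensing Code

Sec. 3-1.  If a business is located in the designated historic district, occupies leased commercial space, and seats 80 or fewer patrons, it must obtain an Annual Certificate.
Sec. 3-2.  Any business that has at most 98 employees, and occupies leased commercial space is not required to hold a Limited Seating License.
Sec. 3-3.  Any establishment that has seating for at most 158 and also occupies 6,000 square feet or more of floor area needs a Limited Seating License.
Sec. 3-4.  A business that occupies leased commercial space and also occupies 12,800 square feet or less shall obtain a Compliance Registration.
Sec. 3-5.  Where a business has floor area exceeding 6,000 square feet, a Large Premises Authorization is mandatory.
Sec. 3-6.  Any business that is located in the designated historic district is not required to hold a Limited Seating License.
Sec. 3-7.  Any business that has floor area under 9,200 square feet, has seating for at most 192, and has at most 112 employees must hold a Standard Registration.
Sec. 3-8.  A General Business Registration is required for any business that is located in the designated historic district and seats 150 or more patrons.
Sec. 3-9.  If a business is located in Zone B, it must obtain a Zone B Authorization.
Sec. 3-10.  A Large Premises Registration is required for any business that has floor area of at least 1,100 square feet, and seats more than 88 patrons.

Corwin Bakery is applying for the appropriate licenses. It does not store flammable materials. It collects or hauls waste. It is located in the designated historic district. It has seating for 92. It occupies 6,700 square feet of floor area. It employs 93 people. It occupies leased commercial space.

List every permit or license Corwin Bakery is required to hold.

Sec. 3-1. is located in the designated historic district; occupies leased commercial space; seating 92 > 80 → Annual Certificate not required.
Sec. 3-2. employees 93 ≤ 98; occupies leased commercial space → exempt from Limited Seating License.
Sec. 3-3. seating 92 ≤ 158; floor area 6,700 square feet ≥ 6,000 square feet → Limited Seating License required.
Sec. 3-4. occupies leased commercial space; floor area 6,700 square feet ≤ 12,800 square feet → Compliance Registration required.
Sec. 3-5. floor area 6,700 square feet > 6,000 square feet → Large Premises Authorization required.
Sec. 3-6. is located in the designated historic district → exempt from Limited Seating License.
Sec. 3-7. floor area 6,700 square feet < 9,200 square feet; seating 92 ≤ 192; employees 93 ≤ 112 → Standard Registration required.
Sec. 3-8. is located in the designated historic district; seating 92 < 150 → General Business Registration not required.
Sec. 3-9. is located in the designated historic district (not: is located in Zone B) → Zone B Authorization not required.
Sec. 3-10. floor area 6,700 square feet ≥ 1,100 square feet; seating 92 > 88 → Large Premises Registration required.

Compliance Registration, Large Premises Authorization, Large Premises Registration, Standard Registration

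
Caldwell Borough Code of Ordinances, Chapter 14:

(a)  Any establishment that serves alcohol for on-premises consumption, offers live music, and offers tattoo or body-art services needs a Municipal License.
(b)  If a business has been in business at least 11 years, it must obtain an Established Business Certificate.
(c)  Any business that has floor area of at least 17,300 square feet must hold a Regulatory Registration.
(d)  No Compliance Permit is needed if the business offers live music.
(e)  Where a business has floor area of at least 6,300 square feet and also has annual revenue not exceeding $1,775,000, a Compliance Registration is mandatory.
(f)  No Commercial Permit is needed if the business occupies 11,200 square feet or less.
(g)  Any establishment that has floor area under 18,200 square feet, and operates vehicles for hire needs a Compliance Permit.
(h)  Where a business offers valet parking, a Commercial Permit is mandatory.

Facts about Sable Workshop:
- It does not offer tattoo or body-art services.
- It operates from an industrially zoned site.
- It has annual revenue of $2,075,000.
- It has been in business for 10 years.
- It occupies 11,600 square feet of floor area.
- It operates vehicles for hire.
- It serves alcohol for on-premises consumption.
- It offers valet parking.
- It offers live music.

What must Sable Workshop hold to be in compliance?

Commercial Permit

(a) serves alcohol for on-premises consumption; offers live music; does not offer tattoo or body-art services → Municipal License not required.
(b) years in business 10 < 11 → Established Business Certificate not required.
(c) floor area 11,600 square feet < 17,300 square feet → Regulatory Registration not required.
(d) offers live music → exempt from Compliance Permit.
(e) floor area 11,600 square feet ≥ 6,300 square feet; revenue $2,075,000 > $1,775,000 → Compliance Registration not required.
(f) floor area 11,600 square feet > 11,200 square feet → Commercial Permit exemption does not apply.
(g) floor area 11,600 square feet < 18,200 square feet; operates vehicles for hire → Compliance Permit required.
(h) offers valet parking → Commercial Permit required.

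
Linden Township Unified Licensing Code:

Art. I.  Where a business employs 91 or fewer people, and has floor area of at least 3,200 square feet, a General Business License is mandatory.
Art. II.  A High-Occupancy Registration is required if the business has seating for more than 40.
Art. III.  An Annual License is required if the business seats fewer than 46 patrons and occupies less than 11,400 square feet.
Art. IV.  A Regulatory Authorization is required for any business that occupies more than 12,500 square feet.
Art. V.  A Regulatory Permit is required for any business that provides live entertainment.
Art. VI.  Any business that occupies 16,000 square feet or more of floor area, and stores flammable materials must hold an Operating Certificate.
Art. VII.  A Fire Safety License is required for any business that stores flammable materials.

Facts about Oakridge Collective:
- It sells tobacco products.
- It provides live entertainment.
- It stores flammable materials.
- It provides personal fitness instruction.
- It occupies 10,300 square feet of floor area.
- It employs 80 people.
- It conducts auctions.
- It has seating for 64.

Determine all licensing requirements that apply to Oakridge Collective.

Fire Safety License, General Business License, High-Occupancy Registration, Regulatory Permit

Art. I. employees 80 ≤ 91; floor area 10,300 square feet ≥ 3,200 square feet → General Business License required.
Art. II. seating 64 > 40 → High-Occupancy Registration required.
Art. III. seating 64 ≥ 46; floor area 10,300 square feet < 11,400 square feet → Annual License not required.
Art. IV. floor area 10,300 square feet ≤ 12,500 square feet → Regulatory Authorization not required.
Art. V. provides live entertainment → Regulatory Permit required.
Art. VI. floor area 10,300 square feet < 16,000 square feet; stores flammable materials → Operating Certificate not required.
Art. VII. stores flammable materials → Fire Safety License required.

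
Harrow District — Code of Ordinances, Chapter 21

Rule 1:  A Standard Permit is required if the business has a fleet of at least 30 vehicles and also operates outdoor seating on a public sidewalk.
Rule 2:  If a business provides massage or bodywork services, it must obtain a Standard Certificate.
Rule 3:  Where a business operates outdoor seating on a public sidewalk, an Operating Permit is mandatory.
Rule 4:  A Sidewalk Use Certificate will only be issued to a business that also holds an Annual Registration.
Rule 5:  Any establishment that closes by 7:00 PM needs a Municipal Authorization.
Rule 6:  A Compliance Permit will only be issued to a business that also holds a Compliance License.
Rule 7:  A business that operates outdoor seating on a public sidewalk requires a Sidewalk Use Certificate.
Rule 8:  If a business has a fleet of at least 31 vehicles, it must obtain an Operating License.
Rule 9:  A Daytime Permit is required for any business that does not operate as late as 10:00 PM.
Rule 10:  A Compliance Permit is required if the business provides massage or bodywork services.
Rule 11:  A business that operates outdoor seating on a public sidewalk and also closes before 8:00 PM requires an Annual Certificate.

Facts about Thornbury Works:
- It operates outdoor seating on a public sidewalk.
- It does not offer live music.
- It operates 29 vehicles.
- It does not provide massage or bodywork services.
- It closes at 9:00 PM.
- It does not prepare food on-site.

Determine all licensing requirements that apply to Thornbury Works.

Rule 1: vehicles 29 < 30; operates outdoor seating on a public sidewalk → Standard Permit not required.
Rule 2: does not provide massage or bodywork services → Standard Certificate not required.
Rule 3: operates outdoor seating on a public sidewalk → Operating Permit required.
Rule 4: Sidewalk Use Certificate is required → Annual Registration also required.
Rule 5: closes 9:00 PM, after 7:00 PM → Municipal Authorization not required.
Rule 6: Compliance Permit is not required → no effect.
Rule 7: operates outdoor seating on a public sidewalk → Sidewalk Use Certificate required.
Rule 8: vehicles 29 < 31 → Operating License not required.
Rule 9: closes 9:00 PM, at/before 10:00 PM → Daytime Permit required.
Rule 10: does not provide massage or bodywork services → Compliance Permit not required.
Rule 11: operates outdoor seating on a public sidewalk; closes 9:00 PM, after 8:00 PM → Annual Certificate not required.

Annual Registration, Daytime Permit, Operating Permit, Sidewalk Use Certificate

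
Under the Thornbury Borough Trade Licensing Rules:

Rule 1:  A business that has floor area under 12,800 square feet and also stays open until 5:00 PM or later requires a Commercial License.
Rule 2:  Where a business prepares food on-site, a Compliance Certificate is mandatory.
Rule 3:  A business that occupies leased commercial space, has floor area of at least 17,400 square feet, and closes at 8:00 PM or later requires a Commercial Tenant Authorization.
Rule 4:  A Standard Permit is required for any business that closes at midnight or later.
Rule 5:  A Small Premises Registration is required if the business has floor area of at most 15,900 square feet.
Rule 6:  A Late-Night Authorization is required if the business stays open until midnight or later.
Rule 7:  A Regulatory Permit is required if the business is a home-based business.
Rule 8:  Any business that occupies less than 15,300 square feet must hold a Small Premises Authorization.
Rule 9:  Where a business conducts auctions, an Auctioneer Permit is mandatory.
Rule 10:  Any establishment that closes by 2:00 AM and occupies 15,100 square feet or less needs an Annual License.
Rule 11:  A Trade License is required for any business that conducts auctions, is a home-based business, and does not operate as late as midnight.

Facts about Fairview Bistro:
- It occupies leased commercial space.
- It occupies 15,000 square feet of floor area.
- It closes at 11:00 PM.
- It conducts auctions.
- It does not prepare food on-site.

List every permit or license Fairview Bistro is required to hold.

Rule 1: floor area 15,000 square feet ≥ 12,800 square feet; closes 11:00 PM, after 5:00 PM → Commercial License not required.
Rule 2: does not prepare food on-site → Compliance Certificate not required.
Rule 3: occupies leased commercial space; floor area 15,000 square feet < 17,400 square feet; closes 11:00 PM, after 8:00 PM → Commercial Tenant Authorization not required.
Rule 4: closes 11:00 PM, at/before midnight → Standard Permit not required.
Rule 5: floor area 15,000 square feet ≤ 15,900 square feet → Small Premises Registration required.
Rule 6: closes 11:00 PM, at/before midnight → Late-Night Authorization not required.
Rule 7: occupies leased commercial space (not: is a home-based business) → Regulatory Permit not required.
Rule 8: floor area 15,000 square feet < 15,300 square feet → Small Premises Authorization required.
Rule 9: conducts auctions → Auctioneer Permit required.
Rule 10: closes 11:00 PM, at/before 2:00 AM; floor area 15,000 square feet ≤ 15,100 square feet → Annual License required.
Rule 11: conducts auctions; occupies leased commercial space (not: is a home-based business); closes 11:00 PM, at/before midnight → Trade License not required.

Annual License, Auctioneer Permit, Small Premises Authorization, Small Premises Registration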